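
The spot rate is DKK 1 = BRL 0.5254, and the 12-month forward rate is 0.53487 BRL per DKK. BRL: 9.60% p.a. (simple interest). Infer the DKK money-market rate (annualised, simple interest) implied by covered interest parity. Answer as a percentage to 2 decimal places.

7.66%

T = 1 year.
By CIP, F/S equals the BRL-to-DKK growth ratio: 0.53487/0.5254 = 1.0180244.
The BRL side grows by 1 + 0.0960×1 = 1.096000.
So the DKK growth factor = 1.076595.
(1.076595 − 1)/T = 0.076595, i.e. 7.66%.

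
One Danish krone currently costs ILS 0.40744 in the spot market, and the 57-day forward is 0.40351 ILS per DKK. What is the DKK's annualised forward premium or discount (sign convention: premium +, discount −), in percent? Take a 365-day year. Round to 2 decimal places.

T = 57/365 years.
(F − S)/S = (0.40351 − 0.40744)/0.40744 = -0.0096456.
Annualise by dividing by T: -0.0096456 / (57/365) = -0.061766 → -6.18%.

-6.18%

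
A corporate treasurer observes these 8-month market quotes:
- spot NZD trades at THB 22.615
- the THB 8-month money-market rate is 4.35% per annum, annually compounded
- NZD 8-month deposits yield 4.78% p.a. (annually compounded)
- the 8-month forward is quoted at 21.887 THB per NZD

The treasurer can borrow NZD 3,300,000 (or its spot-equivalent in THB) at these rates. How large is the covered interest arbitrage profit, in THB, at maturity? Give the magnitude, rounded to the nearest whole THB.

THB 2,267,581

T = 8/12 years.
Keep in NZD, deliver into the forward: 3,300,000·1.0316180432·21.887 = THB 74,510,779.57.
Swap to THB now, deposit: 3,300,000·22.615·1.0287937146 = THB 76,778,360.52.
The quoted forward undervalues NZD, so borrow NZD, convert to THB at spot, deposit the THB at 4.35%, and buy NZD forward at 21.887 to cover the loan.
Profit = 76,778,360.52 − 74,510,779.57 = THB 2,267,581.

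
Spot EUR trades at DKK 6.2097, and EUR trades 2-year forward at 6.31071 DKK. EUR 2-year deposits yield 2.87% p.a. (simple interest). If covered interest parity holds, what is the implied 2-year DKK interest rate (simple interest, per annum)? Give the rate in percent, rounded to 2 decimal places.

3.73%

T = 2 years.
F/S = 6.31071/6.2097 = 1.0162665 = (growth of DKK) / (growth of EUR).
The EUR side grows by 1 + 0.0287×2 = 1.057400.
So the DKK growth factor = 1.0746002.
r = (1.0746002 − 1)/2 = 0.037300 → 3.73%.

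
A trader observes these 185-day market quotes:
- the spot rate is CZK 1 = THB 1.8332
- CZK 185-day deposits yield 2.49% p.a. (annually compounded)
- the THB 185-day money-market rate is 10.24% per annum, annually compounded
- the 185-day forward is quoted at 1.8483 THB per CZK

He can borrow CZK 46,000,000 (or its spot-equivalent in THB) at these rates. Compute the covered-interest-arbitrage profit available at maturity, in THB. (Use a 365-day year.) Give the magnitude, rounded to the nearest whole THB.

THB 2,510,371

T = 185/365 years.
Keep in CZK, deliver into the forward: 46,000,000·1.0125440069·1.8483 = THB 86,088,314.05.
Swap to THB now, deposit: 46,000,000·1.8332·1.0506537062 = THB 88,598,685.21.
The quoted forward undervalues CZK, so borrow CZK, convert to THB at spot, deposit the THB at 10.24%, and buy CZK forward at 1.8483 to cover the loan.
Arbitrage profit = |86,088,314.05 − 88,598,685.21| = THB 2,510,371.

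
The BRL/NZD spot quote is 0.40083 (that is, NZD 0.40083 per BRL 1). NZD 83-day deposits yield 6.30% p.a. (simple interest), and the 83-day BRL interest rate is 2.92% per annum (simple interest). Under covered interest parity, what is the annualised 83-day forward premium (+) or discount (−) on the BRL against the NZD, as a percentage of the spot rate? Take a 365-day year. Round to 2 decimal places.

+3.36%

T = 83/365 years.
F = S · g_NZD/g_BRL = 0.40083 × 1.014326/1.006640 = 0.40389046.
(F − S)/S ÷ T = (0.40389046 − 0.40083)/0.40083/(83/365) = 0.033577 → 3.36%.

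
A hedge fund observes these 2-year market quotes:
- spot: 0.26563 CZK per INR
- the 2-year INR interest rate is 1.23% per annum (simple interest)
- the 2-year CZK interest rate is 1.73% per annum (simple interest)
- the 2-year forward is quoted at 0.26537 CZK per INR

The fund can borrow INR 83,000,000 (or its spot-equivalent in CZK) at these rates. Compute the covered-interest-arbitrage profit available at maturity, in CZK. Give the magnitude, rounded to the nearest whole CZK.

CZK 242,584

T = 2 years.
Keep in INR, deliver into the forward: 83,000,000·1.024600·0.26537 = CZK 22,567,542.47.
Swap to CZK now, deposit: 83,000,000·0.26563·1.034600 = CZK 22,810,126.23.
The quoted forward undervalues INR, so borrow INR, convert to CZK at spot, deposit the CZK at 1.73%, and buy INR forward at 0.26537 to cover the loan.
The gap between the two covered legs is CZK 242,584.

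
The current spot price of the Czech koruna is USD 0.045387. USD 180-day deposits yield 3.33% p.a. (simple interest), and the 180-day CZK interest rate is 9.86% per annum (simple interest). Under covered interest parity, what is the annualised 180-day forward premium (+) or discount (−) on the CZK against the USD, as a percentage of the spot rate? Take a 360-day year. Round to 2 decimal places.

-6.22%

T = 180/360 years.
F = S · g_USD/g_CZK = 0.045387 × 1.016650/1.049300 = 0.043974739.
Annualised premium = (F − S)/S × (1/T) = (0.043974739 − 0.045387)/0.045387 ÷ (180/360) = -6.22%.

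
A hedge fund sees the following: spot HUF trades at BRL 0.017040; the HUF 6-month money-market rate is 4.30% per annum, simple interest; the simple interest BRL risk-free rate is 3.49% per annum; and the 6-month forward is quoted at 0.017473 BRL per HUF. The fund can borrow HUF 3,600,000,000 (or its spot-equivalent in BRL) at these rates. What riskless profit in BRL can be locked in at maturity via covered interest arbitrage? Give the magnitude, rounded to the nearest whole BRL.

BRL 1,840,757

T = 6/12 years.
Keep in HUF, deliver into the forward: 3,600,000,000·1.021500·0.017473 = BRL 64,255,210.20.
Swap to BRL now, deposit: 3,600,000,000·0.017040·1.017450 = BRL 62,414,452.80.
The quoted forward overvalues HUF, so borrow BRL, buy HUF at spot, deposit the HUF at 4.30%, and sell the proceeds forward at 0.017473.
The gap between the two covered legs is BRL 1,840,757.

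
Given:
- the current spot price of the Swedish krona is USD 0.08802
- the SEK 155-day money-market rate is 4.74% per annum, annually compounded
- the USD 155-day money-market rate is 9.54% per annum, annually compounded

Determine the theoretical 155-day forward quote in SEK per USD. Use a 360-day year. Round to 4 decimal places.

T = 155/360 years.
USD accumulates by (1 + 0.0954)^(155/360) = 1.04001179.
SEK accumulates by (1 + 0.0474)^(155/360) = 1.02013953.
CIP: F = S · (grow USD)/(grow SEK) = 0.08802 × 1.04001179/1.02013953 = 0.089734625 USD per SEK.
Quoted the other way: 1/0.089734625 = 11.1440 SEK per USD.

11.1440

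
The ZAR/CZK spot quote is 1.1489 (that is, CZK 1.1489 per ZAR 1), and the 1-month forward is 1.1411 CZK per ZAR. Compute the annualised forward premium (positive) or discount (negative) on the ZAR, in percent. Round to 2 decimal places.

-8.15%

T = 1/12 years.
Period premium: (1.1411 − 1.1489)/1.1489 = -0.0067891.
Annualise by dividing by T: -0.0067891 / (1/12) = -0.081469 → -8.15%.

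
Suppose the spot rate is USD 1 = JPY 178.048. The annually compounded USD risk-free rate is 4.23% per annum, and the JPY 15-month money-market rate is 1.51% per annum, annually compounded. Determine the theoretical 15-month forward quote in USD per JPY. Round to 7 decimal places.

T = 15/12 years.
Growth of 1 JPY over T: (1 + 0.0151)^(15/12) = 1.0189105.
Growth of 1 USD over T: (1 + 0.0423)^(15/12) = 1.0531517.
CIP: F = S · (grow JPY)/(grow USD) = 178.048 × 1.0189105/1.0531517 = 172.2591 JPY per USD.
Invert for USD per JPY: 1 / 172.2591 = 0.0058052.

0.0058052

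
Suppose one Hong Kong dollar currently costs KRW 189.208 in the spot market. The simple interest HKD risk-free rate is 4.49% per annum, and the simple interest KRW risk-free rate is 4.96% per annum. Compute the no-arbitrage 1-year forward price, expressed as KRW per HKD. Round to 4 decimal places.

190.0591

T = 1 year.
KRW growth factor: 1 + 0.0496×1 = 1.049600.
Growth of 1 HKD over T: 1 + 0.0449×1 = 1.044900.
So F = 189.208 × 1.049600 / 1.044900 = 190.059065 (KRW/HKD).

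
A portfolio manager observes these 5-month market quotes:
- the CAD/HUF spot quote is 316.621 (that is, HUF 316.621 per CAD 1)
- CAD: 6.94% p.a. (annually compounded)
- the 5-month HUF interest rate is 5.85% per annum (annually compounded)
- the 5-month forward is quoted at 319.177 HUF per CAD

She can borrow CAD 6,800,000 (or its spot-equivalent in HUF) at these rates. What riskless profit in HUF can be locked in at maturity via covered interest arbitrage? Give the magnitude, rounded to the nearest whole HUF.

T = 5/12 years.
Invest the CAD and cover forward: 6,800,000 × 1.028351868642 × 319.177 = HUF 2,231,938,597.77.
Convert at spot and invest in HUF: 6,800,000 × 316.621 × 1.023971476754 = HUF 2,204,633,936.00.
The quoted forward overvalues CAD, so borrow HUF, buy CAD at spot, deposit the CAD at 6.94%, and sell the proceeds forward at 319.177.
Arbitrage profit = |2,231,938,597.77 − 2,204,633,936.00| = HUF 27,304,662.

HUF 27,304,662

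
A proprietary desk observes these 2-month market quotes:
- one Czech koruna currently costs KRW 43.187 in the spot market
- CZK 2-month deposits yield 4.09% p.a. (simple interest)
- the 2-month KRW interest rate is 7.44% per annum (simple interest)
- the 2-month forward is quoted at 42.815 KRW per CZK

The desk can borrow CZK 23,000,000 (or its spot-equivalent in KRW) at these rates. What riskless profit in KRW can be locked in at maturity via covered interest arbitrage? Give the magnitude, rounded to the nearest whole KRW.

T = 2/12 years.
Invest the CZK and cover forward: 23,000,000 × 1.00681666667 × 42.815 = KRW 991,457,678.42.
Convert at spot and invest in KRW: 23,000,000 × 43.187 × 1.012400 = KRW 1,005,617,932.40.
The quoted forward undervalues CZK, so borrow CZK, convert to KRW at spot, deposit the KRW at 7.44%, and buy CZK forward at 42.815 to cover the loan.
Arbitrage profit = |991,457,678.42 − 1,005,617,932.40| = KRW 14,160,254.

KRW 14,160,254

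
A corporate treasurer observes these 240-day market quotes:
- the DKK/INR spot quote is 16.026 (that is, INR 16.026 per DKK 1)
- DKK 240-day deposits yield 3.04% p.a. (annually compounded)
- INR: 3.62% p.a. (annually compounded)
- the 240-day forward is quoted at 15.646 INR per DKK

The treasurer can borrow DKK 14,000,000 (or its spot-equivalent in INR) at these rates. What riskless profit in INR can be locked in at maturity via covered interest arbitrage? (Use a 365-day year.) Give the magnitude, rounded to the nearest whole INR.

INR 6,271,907

T = 240/365 years.
Invest the DKK and cover forward: 14,000,000 × 1.01988637935 × 15.646 = INR 223,399,992.08.
Convert at spot and invest in INR: 14,000,000 × 16.026 × 1.02365753596 = INR 229,671,899.40.
The quoted forward undervalues DKK, so borrow DKK, convert to INR at spot, deposit the INR at 3.62%, and buy DKK forward at 15.646 to cover the loan.
Profit = 229,671,899.40 − 223,399,992.08 = INR 6,271,907.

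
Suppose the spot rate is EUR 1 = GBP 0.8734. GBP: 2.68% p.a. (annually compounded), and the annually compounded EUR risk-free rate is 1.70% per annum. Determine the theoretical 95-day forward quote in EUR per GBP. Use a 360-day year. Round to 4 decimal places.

1.1421

T = 95/360 years.
GBP growth factor: (1 + 0.0268)^(95/360) = 1.0070035.
Growth of 1 EUR over T: (1 + 0.0170)^(95/360) = 1.0044583.
Forward (GBP per EUR) = 0.8734 × 1.0070035 / 1.0044583 = 0.8756131.
Quoted the other way: 1/0.8756131 = 1.1421 EUR per GBP.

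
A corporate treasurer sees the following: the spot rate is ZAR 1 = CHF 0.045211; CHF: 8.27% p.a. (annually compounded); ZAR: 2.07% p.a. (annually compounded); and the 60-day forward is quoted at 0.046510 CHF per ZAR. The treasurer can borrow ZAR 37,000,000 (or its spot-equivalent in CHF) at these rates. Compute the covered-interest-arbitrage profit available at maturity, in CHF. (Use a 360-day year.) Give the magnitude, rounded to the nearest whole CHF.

T = 60/360 years.
Invest the ZAR and cover forward: 37,000,000 × 1.003420615 × 0.046510 = CHF 1,726,756.43.
Convert at spot and invest in CHF: 37,000,000 × 0.045211 × 1.013331064 = CHF 1,695,107.30.
The quoted forward overvalues ZAR, so borrow CHF, buy ZAR at spot, deposit the ZAR at 2.07%, and sell the proceeds forward at 0.046510.
Arbitrage profit = |1,726,756.43 − 1,695,107.30| = CHF 31,649.

CHF 31,649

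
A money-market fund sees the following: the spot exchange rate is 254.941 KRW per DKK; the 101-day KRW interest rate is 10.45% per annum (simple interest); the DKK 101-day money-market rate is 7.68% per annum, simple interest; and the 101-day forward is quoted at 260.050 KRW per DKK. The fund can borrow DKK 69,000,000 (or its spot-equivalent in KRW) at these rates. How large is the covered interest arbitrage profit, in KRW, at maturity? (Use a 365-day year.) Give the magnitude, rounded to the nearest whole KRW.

KRW 225,179,337

T = 101/365 years.
Keep in DKK, deliver into the forward: 69,000,000·1.021251506849·260.050 = KRW 18,324,775,350.57.
Swap to KRW now, deposit: 69,000,000·254.941·1.028916438356 = KRW 18,099,596,014.05.
The quoted forward overvalues DKK, so borrow KRW, buy DKK at spot, deposit the DKK at 7.68%, and sell the proceeds forward at 260.050.
Arbitrage profit = |18,324,775,350.57 − 18,099,596,014.05| = KRW 225,179,337.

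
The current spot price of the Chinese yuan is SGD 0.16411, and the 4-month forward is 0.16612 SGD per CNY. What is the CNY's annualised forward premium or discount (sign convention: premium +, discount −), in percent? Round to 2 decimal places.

T = 4/12 years.
Period premium: (0.16612 − 0.16411)/0.16411 = 0.0122479.
Annualise by dividing by T: 0.0122479 / (4/12) = 0.036744 → 3.67%.

+3.67%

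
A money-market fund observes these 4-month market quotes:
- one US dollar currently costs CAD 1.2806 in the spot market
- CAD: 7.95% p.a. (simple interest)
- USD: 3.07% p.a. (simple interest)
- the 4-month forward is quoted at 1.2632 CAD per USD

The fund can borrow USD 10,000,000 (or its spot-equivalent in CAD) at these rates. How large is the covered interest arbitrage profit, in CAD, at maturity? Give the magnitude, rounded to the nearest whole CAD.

T = 4/12 years.
Keep in USD, deliver into the forward: 10,000,000·1.0102333333·1.2632 = CAD 12,761,267.47.
Swap to CAD now, deposit: 10,000,000·1.2806·1.026500 = CAD 13,145,359.00.
The quoted forward undervalues USD, so borrow USD, convert to CAD at spot, deposit the CAD at 7.95%, and buy USD forward at 1.2632 to cover the loan.
Arbitrage profit = |12,761,267.47 − 13,145,359.00| = CAD 384,092.

CAD 384,092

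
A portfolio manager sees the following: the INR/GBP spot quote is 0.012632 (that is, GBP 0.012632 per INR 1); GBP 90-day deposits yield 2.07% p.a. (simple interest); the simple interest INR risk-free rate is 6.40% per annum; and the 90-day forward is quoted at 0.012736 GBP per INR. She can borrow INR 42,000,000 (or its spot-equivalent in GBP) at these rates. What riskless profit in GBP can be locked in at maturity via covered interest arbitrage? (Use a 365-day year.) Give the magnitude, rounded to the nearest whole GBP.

T = 90/365 years.
Route A — deposit INR, sell forward: 42,000,000 × 1.01578082 × 0.012736 = GBP 543,353.35.
Route B — convert at spot, deposit GBP: 42,000,000 × 0.012632 × 1.00510411 = GBP 533,251.95.
The quoted forward overvalues INR, so borrow GBP, buy INR at spot, deposit the INR at 6.40%, and sell the proceeds forward at 0.012736.
The gap between the two covered legs is GBP 10,101.

GBP 10,101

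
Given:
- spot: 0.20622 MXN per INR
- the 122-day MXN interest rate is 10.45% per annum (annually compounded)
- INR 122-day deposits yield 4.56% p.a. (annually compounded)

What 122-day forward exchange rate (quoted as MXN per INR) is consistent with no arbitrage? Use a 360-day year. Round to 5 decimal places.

T = 122/360 years.
Growth of 1 MXN over T: (1 + 0.1045)^(122/360) = 1.0342568.
Growth of 1 INR over T: (1 + 0.0456)^(122/360) = 1.0152261.
Forward (MXN per INR) = 0.20622 × 1.0342568 / 1.0152261 = 0.2100857.

0.21009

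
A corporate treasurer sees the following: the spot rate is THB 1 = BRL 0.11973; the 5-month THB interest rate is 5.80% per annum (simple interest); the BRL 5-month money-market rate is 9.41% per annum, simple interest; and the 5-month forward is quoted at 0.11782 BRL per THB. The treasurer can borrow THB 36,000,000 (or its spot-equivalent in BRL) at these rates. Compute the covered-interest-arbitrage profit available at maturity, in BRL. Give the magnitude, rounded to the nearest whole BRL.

T = 5/12 years.
Invest the THB and cover forward: 36,000,000 × 1.024166667 × 0.11782 = BRL 4,344,023.40.
Convert at spot and invest in BRL: 36,000,000 × 0.11973 × 1.039208333 = BRL 4,479,278.89.
The quoted forward undervalues THB, so borrow THB, convert to BRL at spot, deposit the BRL at 9.41%, and buy THB forward at 0.11782 to cover the loan.
Profit = 4,479,278.89 − 4,344,023.40 = BRL 135,255.

BRL 135,255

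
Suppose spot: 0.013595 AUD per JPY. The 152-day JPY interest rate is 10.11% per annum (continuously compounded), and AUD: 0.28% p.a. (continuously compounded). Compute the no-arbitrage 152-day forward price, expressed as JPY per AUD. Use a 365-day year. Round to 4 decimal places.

T = 152/365 years.
Growth of 1 AUD over T: e^(0.0028×152/365) = 1.00116671.
JPY growth factor: e^(0.1011×152/365) = 1.04300077.
So F = 0.013595 × 1.00116671 / 1.04300077 = 0.013049714 (AUD/JPY).
Quoted the other way: 1/0.013049714 = 76.6300 JPY per AUD.

76.6300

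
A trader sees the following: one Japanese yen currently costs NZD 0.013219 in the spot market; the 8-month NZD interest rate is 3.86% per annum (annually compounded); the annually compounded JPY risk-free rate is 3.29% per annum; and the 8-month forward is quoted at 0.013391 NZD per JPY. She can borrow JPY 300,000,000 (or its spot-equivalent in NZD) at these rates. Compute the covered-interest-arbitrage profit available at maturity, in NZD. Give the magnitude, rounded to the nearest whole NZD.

T = 8/12 years.
Route A — deposit JPY, sell forward: 300,000,000 × 1.021814791 × 0.013391 = NZD 4,104,936.56.
Route B — convert at spot, deposit NZD: 300,000,000 × 0.013219 × 1.02557056 = NZD 4,067,105.17.
The quoted forward overvalues JPY, so borrow NZD, buy JPY at spot, deposit the JPY at 3.29%, and sell the proceeds forward at 0.013391.
Profit = 4,104,936.56 − 4,067,105.17 = NZD 37,831.

NZD 37,831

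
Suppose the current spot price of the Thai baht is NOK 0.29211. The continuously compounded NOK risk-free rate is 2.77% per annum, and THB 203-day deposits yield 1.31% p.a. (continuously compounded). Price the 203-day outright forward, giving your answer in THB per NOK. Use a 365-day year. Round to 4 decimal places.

3.3957

T = 203/365 years.
NOK accumulates by e^(0.0277×203/365) = 1.015525.
THB accumulates by e^(0.0131×203/365) = 1.0073124.
CIP: F = S · (grow NOK)/(grow THB) = 0.29211 × 1.015525/1.0073124 = 0.2944916 NOK per THB.
Invert for THB per NOK: 1 / 0.2944916 = 3.3957.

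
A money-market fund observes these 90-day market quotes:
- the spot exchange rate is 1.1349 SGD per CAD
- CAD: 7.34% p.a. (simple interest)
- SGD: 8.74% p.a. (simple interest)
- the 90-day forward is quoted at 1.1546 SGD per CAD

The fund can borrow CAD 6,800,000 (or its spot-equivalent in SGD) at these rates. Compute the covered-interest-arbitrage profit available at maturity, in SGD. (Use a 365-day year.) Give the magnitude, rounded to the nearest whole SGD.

T = 90/365 years.
Invest the CAD and cover forward: 6,800,000 × 1.01809863 × 1.1546 = SGD 7,993,377.41.
Convert at spot and invest in SGD: 6,800,000 × 1.1349 × 1.021550685 = SGD 7,883,633.53.
The quoted forward overvalues CAD, so borrow SGD, buy CAD at spot, deposit the CAD at 7.34%, and sell the proceeds forward at 1.1546.
Profit = 7,993,377.41 − 7,883,633.53 = SGD 109,744.

SGD 109,744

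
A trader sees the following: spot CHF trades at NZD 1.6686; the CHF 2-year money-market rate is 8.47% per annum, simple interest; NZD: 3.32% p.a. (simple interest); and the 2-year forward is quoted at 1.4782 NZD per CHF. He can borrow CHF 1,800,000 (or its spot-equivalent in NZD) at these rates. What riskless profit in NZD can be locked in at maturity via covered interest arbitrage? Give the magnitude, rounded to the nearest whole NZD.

T = 2 years.
Keep in CHF, deliver into the forward: 1,800,000·1.169400·1.4782 = NZD 3,111,492.74.
Swap to NZD now, deposit: 1,800,000·1.6686·1.066400 = NZD 3,202,911.07.
The quoted forward undervalues CHF, so borrow CHF, convert to NZD at spot, deposit the NZD at 3.32%, and buy CHF forward at 1.4782 to cover the loan.
Arbitrage profit = |3,111,492.74 − 3,202,911.07| = NZD 91,418.

NZD 91,418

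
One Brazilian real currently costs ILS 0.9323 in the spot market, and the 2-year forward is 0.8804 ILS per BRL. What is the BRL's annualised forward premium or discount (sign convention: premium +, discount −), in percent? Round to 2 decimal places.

T = 2 years.
BRL trades forward at -5.56688% vs spot over the period.
Per annum: -0.0556688 / 2 = -0.027834 = -2.78%.

-2.78%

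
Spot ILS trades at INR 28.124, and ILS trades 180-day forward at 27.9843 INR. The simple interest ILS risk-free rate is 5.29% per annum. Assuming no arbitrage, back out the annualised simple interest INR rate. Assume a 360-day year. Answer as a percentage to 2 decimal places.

4.27%

T = 180/360 years.
F/S = 27.9843/28.124 = 0.9950327 = (growth of INR) / (growth of ILS).
The ILS side grows by 1 + 0.0529×180/360 = 1.026450.
Hence g_INR = 1.0213513.
(1.0213513 − 1)/T = 0.042703, i.e. 4.27%.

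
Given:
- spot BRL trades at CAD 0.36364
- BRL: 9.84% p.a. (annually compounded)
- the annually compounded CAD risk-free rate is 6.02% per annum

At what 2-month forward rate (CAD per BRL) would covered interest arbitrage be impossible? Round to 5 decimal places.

T = 2/12 years.
CAD growth factor: (1 + 0.0602)^(2/12) = 1.0097905.
BRL growth factor: (1 + 0.0984)^(2/12) = 1.0157654.
Forward (CAD per BRL) = 0.36364 × 1.0097905 / 1.0157654 = 0.3615010.

0.36150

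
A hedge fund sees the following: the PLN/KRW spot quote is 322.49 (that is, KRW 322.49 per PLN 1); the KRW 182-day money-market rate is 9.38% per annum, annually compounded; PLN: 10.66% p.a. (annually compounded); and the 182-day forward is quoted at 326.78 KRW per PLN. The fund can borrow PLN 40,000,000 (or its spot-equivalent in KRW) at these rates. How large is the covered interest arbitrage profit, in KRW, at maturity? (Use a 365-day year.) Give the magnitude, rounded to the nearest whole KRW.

T = 182/365 years.
Route A — deposit PLN, sell forward: 40,000,000 × 1.051804614319 × 326.78 = KRW 13,748,348,474.69.
Route B — convert at spot, deposit KRW: 40,000,000 × 322.49 × 1.045720495231 = KRW 13,489,376,100.28.
The quoted forward overvalues PLN, so borrow KRW, buy PLN at spot, deposit the PLN at 10.66%, and sell the proceeds forward at 326.78.
Arbitrage profit = |13,748,348,474.69 − 13,489,376,100.28| = KRW 258,972,374.

KRW 258,972,374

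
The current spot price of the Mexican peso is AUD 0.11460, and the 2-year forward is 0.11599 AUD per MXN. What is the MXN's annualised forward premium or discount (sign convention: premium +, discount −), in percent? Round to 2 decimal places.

+0.61%

T = 2 years.
(F − S)/S = (0.11599 − 0.1146)/0.1146 = 0.0121291.
Annualise by dividing by T: 0.0121291 / 2 = 0.006065 → 0.61%.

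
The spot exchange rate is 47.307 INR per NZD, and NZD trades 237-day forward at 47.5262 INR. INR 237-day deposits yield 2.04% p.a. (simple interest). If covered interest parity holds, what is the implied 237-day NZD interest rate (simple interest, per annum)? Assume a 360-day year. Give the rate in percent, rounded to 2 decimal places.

1.33%

T = 237/360 years.
By CIP, F/S equals the INR-to-NZD growth ratio: 47.5262/47.307 = 1.0046336.
The INR side grows by 1 + 0.0204×237/360 = 1.013430.
So the NZD growth factor = 1.0087558.
r = (1.0087558 − 1)/(237/360) = 0.013300 → 1.33%.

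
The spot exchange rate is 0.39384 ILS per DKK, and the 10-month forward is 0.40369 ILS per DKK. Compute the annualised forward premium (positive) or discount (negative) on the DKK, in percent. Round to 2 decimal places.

+3.00%

T = 10/12 years.
(F − S)/S = (0.40369 − 0.39384)/0.39384 = 0.0250102.
×(1/T) gives 3.00% p.a.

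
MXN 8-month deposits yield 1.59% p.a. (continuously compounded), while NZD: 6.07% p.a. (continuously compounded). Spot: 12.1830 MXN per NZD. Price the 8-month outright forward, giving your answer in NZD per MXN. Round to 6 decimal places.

0.084570

T = 8/12 years.
Growth of 1 MXN over T: e^(0.0159×8/12) = 1.0106564.
Growth of 1 NZD over T: e^(0.0607×8/12) = 1.0412966.
So F = 12.183 × 1.0106564 / 1.0412966 = 11.82451 (MXN/NZD).
Invert for NZD per MXN: 1 / 11.82451 = 0.084570.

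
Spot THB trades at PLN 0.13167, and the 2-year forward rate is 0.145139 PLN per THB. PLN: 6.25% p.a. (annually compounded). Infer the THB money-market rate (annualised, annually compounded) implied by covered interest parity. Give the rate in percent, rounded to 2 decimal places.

1.20%

T = 2 years.
By CIP, F/S equals the PLN-to-THB growth ratio: 0.145139/0.13167 = 1.1022936.
The PLN side grows by (1 + 0.0625)^2 = 1.1289062.
Hence g_THB = 1.0241429.
r = 1.0241429^(1/2) − 1 = 0.011999 → 1.20%.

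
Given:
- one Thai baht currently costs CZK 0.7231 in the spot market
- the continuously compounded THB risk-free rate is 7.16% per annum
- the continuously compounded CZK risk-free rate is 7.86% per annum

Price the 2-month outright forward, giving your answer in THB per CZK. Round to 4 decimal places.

T = 2/12 years.
Growth of 1 CZK over T: e^(0.0786×2/12) = 1.0131862.
Growth of 1 THB over T: e^(0.0716×2/12) = 1.0120048.
CIP: F = S · (grow CZK)/(grow THB) = 0.7231 × 1.0131862/1.0120048 = 0.7239441 CZK per THB.
Quoted the other way: 1/0.7239441 = 1.3813 THB per CZK.

1.3813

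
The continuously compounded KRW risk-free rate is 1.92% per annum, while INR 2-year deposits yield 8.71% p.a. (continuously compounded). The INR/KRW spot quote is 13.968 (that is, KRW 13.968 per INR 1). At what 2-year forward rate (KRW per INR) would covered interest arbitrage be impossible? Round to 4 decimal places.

12.1943

T = 2 years.
Growth of 1 KRW over T: e^(0.0192×2) = 1.03914681.
INR growth factor: e^(0.0871×2) = 1.1902936.
So F = 13.968 × 1.03914681 / 1.1902936 = 12.194305 (KRW/INR).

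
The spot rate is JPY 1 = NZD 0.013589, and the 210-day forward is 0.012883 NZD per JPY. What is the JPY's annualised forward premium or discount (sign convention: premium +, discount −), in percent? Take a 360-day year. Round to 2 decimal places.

T = 210/360 years.
(F − S)/S = (0.012883 − 0.013589)/0.013589 = -0.0519538.
Annualise by dividing by T: -0.0519538 / (210/360) = -0.089064 → -8.91%.

-8.91%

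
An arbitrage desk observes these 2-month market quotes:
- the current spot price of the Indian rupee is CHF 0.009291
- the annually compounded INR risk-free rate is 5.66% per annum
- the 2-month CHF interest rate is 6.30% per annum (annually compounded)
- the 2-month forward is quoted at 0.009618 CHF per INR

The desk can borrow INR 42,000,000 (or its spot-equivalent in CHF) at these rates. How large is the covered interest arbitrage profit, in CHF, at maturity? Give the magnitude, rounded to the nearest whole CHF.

CHF 13,464

T = 2/12 years.
Keep in INR, deliver into the forward: 42,000,000·1.00921826·0.009618 = CHF 407,679.77.
Swap to CHF now, deposit: 42,000,000·0.009291·1.01023453 = CHF 394,215.74.
The quoted forward overvalues INR, so borrow CHF, buy INR at spot, deposit the INR at 5.66%, and sell the proceeds forward at 0.009618.
The gap between the two covered legs is CHF 13,464.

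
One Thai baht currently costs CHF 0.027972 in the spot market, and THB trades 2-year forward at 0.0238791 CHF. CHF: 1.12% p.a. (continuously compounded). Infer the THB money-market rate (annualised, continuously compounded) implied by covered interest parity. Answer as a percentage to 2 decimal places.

9.03%

T = 2 years.
By CIP, F/S equals the CHF-to-THB growth ratio: 0.0238791/0.027972 = 0.8536787.
CHF growth factor: e^(0.0112×2) = 1.0226528.
So the THB growth factor = 1.1979364.
Take logs: ln 1.1979364 / 2 = 0.090300, so 9.03%.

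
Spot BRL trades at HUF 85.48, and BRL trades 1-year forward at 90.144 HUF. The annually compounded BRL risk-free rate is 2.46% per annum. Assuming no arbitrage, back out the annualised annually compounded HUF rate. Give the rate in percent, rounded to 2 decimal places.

8.05%

T = 1 year.
By CIP, F/S equals the HUF-to-BRL growth ratio: 90.144/85.48 = 1.0545625.
The BRL side grows by (1 + 0.0246)^1 = 1.024600.
That pins the HUF growth at 1.0805047.
Annualise: 1.0805047^(1/1) − 1 = 0.080505 = 8.05%.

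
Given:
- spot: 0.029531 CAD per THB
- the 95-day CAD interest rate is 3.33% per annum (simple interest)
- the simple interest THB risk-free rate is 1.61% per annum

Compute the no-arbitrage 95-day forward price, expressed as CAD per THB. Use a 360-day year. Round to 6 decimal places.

0.029664

T = 95/360 years.
CAD accumulates by 1 + 0.0333×95/360 = 1.0087875.
THB accumulates by 1 + 0.0161×95/360 = 1.0042486.
Forward (CAD per THB) = 0.029531 × 1.0087875 / 1.0042486 = 0.02966447.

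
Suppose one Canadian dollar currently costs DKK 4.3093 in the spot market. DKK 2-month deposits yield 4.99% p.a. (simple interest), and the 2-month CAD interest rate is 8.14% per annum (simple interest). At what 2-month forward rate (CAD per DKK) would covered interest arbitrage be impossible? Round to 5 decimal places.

T = 2/12 years.
Growth of 1 DKK over T: 1 + 0.0499×2/12 = 1.0083167.
CAD accumulates by 1 + 0.0814×2/12 = 1.0135667.
CIP: F = S · (grow DKK)/(grow CAD) = 4.3093 × 1.0083167/1.0135667 = 4.286979 DKK per CAD.
Quoted the other way: 1/4.286979 = 0.23326 CAD per DKK.

0.23326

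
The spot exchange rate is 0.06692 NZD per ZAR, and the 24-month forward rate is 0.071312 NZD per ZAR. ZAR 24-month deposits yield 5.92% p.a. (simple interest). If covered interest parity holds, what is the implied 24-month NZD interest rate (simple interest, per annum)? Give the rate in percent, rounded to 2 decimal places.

T = 2 years.
By CIP, F/S equals the NZD-to-ZAR growth ratio: 0.071312/0.06692 = 1.0656306.
ZAR growth factor: 1 + 0.0592×2 = 1.118400.
Hence g_NZD = 1.1918013.
(1.1918013 − 1)/T = 0.095901, i.e. 9.59%.

9.59%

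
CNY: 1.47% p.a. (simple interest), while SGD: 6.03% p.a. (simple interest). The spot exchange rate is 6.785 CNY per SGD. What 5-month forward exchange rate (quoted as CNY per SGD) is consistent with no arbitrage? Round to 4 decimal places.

6.6592

T = 5/12 years.
Growth of 1 CNY over T: 1 + 0.0147×5/12 = 1.006125.
Growth of 1 SGD over T: 1 + 0.0603×5/12 = 1.025125.
CIP: F = S · (grow CNY)/(grow SGD) = 6.785 × 1.006125/1.025125 = 6.659245 CNY per SGD.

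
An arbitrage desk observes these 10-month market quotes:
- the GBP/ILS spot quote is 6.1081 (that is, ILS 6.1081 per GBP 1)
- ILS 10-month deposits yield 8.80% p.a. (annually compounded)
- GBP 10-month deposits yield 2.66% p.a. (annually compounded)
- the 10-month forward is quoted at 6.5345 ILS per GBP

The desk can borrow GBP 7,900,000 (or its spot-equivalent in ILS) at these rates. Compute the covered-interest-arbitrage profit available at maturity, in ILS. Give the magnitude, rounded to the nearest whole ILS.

ILS 996,825

T = 10/12 years.
Invest the GBP and cover forward: 7,900,000 × 1.0221180316 × 6.5345 = ILS 52,764,339.19.
Convert at spot and invest in ILS: 7,900,000 × 6.1081 × 1.0728131283 = ILS 51,767,513.96.
The quoted forward overvalues GBP, so borrow ILS, buy GBP at spot, deposit the GBP at 2.66%, and sell the proceeds forward at 6.5345.
The gap between the two covered legs is ILS 996,825.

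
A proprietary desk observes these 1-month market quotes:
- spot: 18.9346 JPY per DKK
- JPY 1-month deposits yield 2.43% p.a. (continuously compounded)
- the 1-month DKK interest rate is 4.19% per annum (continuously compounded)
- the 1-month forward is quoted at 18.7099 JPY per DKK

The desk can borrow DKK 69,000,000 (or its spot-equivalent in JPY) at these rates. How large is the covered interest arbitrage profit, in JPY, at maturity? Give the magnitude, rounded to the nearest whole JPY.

T = 1/12 years.
Keep in DKK, deliver into the forward: 69,000,000·1.003497769636·18.7099 = JPY 1,295,498,661.49.
Swap to JPY now, deposit: 69,000,000·18.9346·1.002027051697 = JPY 1,309,135,717.50.
The quoted forward undervalues DKK, so borrow DKK, convert to JPY at spot, deposit the JPY at 2.43%, and buy DKK forward at 18.7099 to cover the loan.
Profit = 1,309,135,717.50 − 1,295,498,661.49 = JPY 13,637,056.

JPY 13,637,056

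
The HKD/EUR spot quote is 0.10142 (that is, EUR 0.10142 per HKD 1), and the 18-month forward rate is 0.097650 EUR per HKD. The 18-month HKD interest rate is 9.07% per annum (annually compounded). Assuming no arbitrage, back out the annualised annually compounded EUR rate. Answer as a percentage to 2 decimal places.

6.35%

T = 18/12 years.
F/S = 0.09765/0.10142 = 0.9628278 = (growth of EUR) / (growth of HKD).
The HKD side grows by (1 + 0.0907)^(18/12) = 1.1390898.
Hence g_EUR = 1.0967473.
r = 1.0967473^(12/18) − 1 = 0.063501 → 6.35%.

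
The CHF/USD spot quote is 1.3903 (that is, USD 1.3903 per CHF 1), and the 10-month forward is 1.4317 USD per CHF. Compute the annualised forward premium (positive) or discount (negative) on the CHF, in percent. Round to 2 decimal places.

+3.57%

T = 10/12 years.
Period premium: (1.4317 − 1.3903)/1.3903 = 0.0297777.
Per annum: 0.0297777 / (10/12) = 0.035733 = 3.57%.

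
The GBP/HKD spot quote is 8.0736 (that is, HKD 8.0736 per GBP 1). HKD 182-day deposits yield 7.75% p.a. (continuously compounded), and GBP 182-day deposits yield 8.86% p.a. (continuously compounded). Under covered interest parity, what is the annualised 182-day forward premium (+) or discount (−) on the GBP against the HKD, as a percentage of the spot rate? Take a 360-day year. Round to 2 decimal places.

-1.11%

T = 182/360 years.
F = S · g_HKD/g_GBP = 8.0736 × 1.0399582/1.0458105 = 8.0284206.
Annualised premium = (F − S)/S × (1/T) = (8.0284206 − 8.0736)/8.0736 ÷ (182/360) = -1.11%.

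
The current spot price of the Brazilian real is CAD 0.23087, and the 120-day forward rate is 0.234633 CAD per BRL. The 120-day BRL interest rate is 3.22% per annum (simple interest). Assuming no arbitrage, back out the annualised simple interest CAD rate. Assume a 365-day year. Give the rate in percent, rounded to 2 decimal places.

8.23%

T = 120/365 years.
By CIP, F/S equals the CAD-to-BRL growth ratio: 0.234633/0.23087 = 1.0162992.
The BRL side grows by 1 + 0.0322×120/365 = 1.0105863.
Hence g_CAD = 1.027058.
(1.027058 − 1)/T = 0.082301, i.e. 8.23%.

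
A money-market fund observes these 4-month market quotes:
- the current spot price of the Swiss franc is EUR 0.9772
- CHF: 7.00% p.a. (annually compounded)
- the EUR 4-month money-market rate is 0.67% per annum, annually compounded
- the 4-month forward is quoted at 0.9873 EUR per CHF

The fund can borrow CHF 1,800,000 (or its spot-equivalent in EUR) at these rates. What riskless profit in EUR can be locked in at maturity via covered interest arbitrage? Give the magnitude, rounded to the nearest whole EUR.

T = 4/12 years.
Keep in CHF, deliver into the forward: 1,800,000·1.022809122·0.9873 = EUR 1,817,675.00.
Swap to EUR now, deposit: 1,800,000·0.9772·1.002228364 = EUR 1,762,879.60.
The quoted forward overvalues CHF, so borrow EUR, buy CHF at spot, deposit the CHF at 7.00%, and sell the proceeds forward at 0.9873.
Profit = 1,817,675.00 − 1,762,879.60 = EUR 54,795.

EUR 54,795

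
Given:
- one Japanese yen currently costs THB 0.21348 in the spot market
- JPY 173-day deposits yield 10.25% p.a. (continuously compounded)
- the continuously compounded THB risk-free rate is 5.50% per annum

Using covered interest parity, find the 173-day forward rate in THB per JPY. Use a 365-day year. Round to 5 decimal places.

T = 173/365 years.
THB accumulates by e^(0.0550×173/365) = 1.0264112.
Growth of 1 JPY over T: e^(0.1025×173/365) = 1.0497817.
So F = 0.21348 × 1.0264112 / 1.0497817 = 0.2087275 (THB/JPY).

0.20873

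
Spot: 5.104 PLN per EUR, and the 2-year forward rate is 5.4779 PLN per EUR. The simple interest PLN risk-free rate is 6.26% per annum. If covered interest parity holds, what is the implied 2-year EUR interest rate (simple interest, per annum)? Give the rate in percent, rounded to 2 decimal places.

T = 2 years.
By CIP, F/S equals the PLN-to-EUR growth ratio: 5.4779/5.104 = 1.0732563.
The PLN side grows by 1 + 0.0626×2 = 1.125200.
So the EUR growth factor = 1.0483982.
r = (1.0483982 − 1)/2 = 0.024199 → 2.42%.

2.42%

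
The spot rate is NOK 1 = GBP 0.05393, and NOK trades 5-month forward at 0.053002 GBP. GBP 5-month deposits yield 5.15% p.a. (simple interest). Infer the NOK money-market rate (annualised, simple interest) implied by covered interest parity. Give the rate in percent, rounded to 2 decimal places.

T = 5/12 years.
F/S = 0.053002/0.05393 = 0.9827925 = (growth of GBP) / (growth of NOK).
GBP growth factor: 1 + 0.0515×5/12 = 1.0214583.
That pins the NOK growth at 1.0393428.
r = (1.0393428 − 1)/(5/12) = 0.094423 → 9.44%.

9.44%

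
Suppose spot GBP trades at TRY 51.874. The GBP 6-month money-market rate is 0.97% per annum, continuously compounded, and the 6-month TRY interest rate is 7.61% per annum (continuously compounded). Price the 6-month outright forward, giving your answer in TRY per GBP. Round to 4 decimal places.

T = 6/12 years.
TRY growth factor: e^(0.0761×6/12) = 1.03878317.
GBP accumulates by e^(0.0097×6/12) = 1.00486178.
CIP: F = S · (grow TRY)/(grow GBP) = 51.874 × 1.03878317/1.00486178 = 53.625125 TRY per GBP.

53.6251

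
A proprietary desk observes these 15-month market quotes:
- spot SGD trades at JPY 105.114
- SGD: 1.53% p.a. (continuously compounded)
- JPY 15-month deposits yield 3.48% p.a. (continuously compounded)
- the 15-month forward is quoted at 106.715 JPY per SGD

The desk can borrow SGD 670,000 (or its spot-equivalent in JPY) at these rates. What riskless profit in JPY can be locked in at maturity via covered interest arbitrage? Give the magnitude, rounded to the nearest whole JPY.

JPY 677,907

T = 15/12 years.
Keep in SGD, deliver into the forward: 670,000·1.0193090543·106.715 = JPY 72,879,629.04.
Swap to JPY now, deposit: 670,000·105.114·1.0444599943 = JPY 73,557,536.45.
The quoted forward undervalues SGD, so borrow SGD, convert to JPY at spot, deposit the JPY at 3.48%, and buy SGD forward at 106.715 to cover the loan.
Profit = 73,557,536.45 − 72,879,629.04 = JPY 677,907.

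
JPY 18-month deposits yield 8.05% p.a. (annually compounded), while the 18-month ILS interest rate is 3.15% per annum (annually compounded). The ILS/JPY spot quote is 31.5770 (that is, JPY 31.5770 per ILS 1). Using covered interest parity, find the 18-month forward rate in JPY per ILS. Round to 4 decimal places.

33.8535

T = 18/12 years.
Growth of 1 JPY over T: (1 + 0.0805)^(18/12) = 1.12314844.
Growth of 1 ILS over T: (1 + 0.0315)^(18/12) = 1.04762016.
CIP: F = S · (grow JPY)/(grow ILS) = 31.577 × 1.12314844/1.04762016 = 33.853547 JPY per ILS.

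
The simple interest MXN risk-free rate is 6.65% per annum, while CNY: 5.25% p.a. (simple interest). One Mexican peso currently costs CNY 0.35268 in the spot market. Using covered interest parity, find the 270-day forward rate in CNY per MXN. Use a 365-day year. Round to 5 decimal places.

T = 270/365 years.
Growth of 1 CNY over T: 1 + 0.0525×270/365 = 1.0388356.
MXN accumulates by 1 + 0.0665×270/365 = 1.0491918.
So F = 0.35268 × 1.0388356 / 1.0491918 = 0.3491988 (CNY/MXN).

0.34920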